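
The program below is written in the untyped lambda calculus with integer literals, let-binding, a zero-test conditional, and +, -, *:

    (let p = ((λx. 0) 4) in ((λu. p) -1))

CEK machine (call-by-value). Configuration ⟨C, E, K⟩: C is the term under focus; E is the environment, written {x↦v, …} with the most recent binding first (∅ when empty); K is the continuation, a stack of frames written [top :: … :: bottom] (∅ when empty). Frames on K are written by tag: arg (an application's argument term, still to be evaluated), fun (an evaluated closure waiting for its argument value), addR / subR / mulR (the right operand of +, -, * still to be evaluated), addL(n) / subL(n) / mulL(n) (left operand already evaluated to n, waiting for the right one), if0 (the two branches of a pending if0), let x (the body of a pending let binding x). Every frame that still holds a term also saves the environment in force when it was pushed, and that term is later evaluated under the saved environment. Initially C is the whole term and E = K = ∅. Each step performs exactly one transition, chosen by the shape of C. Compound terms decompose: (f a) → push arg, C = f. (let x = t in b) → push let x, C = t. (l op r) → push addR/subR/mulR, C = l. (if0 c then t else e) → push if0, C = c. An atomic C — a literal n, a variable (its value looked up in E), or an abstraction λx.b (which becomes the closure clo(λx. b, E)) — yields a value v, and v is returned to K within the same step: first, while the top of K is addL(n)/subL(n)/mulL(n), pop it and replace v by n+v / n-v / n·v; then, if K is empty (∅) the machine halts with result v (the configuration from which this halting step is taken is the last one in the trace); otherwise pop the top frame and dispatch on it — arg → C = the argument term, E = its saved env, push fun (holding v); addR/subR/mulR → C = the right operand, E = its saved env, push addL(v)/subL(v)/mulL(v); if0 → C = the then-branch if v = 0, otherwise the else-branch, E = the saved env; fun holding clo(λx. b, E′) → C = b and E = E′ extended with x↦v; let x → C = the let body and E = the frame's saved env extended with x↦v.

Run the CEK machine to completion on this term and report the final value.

Answer: 0

Derivation:
step 0: ⟨C=(let p = ((λx. 0) 4) in ((λu. p) -1)); E=∅; K=∅⟩
step 1: ⟨C=((λx. 0) 4); E=∅; K=[let p]⟩
step 2: ⟨C=(λx. 0); E=∅; K=[arg :: let p]⟩
step 3: ⟨C=4; E=∅; K=[fun :: let p]⟩
step 4: ⟨C=0; E={x↦4}; K=[let p]⟩
step 5: ⟨C=((λu. p) -1); E={p↦0}; K=∅⟩
step 6: ⟨C=(λu. p); E={p↦0}; K=[arg]⟩
step 7: ⟨C=-1; E={p↦0}; K=[fun]⟩
step 8: ⟨C=p; E={u↦-1, p↦0}; K=∅⟩
→ final value 0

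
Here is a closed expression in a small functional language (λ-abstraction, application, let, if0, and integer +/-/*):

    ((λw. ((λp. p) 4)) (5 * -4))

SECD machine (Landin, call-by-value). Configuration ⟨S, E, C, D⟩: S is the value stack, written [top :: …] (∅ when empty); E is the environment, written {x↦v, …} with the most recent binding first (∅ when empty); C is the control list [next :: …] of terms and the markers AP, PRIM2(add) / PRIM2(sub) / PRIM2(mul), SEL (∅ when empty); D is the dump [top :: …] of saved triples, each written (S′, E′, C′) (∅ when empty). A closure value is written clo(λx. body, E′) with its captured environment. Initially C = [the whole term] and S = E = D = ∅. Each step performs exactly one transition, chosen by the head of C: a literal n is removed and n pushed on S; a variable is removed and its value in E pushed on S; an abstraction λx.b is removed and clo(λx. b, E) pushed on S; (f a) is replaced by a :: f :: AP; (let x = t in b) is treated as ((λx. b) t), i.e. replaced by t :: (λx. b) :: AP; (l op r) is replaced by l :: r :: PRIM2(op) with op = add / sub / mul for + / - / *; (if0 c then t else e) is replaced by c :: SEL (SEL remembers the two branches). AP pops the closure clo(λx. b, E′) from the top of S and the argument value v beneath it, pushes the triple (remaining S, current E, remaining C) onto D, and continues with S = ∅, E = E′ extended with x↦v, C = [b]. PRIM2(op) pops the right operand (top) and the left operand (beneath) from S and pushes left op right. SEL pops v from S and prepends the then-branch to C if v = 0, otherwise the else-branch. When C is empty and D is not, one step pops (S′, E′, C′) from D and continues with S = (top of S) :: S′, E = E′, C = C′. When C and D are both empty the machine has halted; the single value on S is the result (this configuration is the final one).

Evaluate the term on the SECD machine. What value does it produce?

Answer: 4

Machine steps:
step 0: ⟨S=∅; E=∅; C=[((λw. ((λp. p) 4)) (5 * -4))]; D=∅⟩
step 1: ⟨S=∅; E=∅; C=[(5 * -4) :: (λw. ((λp. p) 4)) :: AP]; D=∅⟩
step 2: ⟨S=∅; E=∅; C=[5 :: -4 :: PRIM2(mul) :: (λw. ((λp. p) 4)) :: AP]; D=∅⟩
step 3: ⟨S=[5]; E=∅; C=[-4 :: PRIM2(mul) :: (λw. ((λp. p) 4)) :: AP]; D=∅⟩
step 4: ⟨S=[-4 :: 5]; E=∅; C=[PRIM2(mul) :: (λw. ((λp. p) 4)) :: AP]; D=∅⟩
step 5: ⟨S=[-20]; E=∅; C=[(λw. ((λp. p) 4)) :: AP]; D=∅⟩
step 6: ⟨S=[clo(λw. ((λp. p) 4), ∅) :: -20]; E=∅; C=[AP]; D=∅⟩
step 7: ⟨S=∅; E={w↦-20}; C=[((λp. p) 4)]; D=[(∅, ∅, ∅)]⟩
step 8: ⟨S=∅; E={w↦-20}; C=[4 :: (λp. p) :: AP]; D=[(∅, ∅, ∅)]⟩
step 9: ⟨S=[4]; E={w↦-20}; C=[(λp. p) :: AP]; D=[(∅, ∅, ∅)]⟩
step 10: ⟨S=[clo(λp. p, {w↦-20}) :: 4]; E={w↦-20}; C=[AP]; D=[(∅, ∅, ∅)]⟩
step 11: ⟨S=∅; E={p↦4, w↦-20}; C=[p]; D=[(∅, {w↦-20}, ∅) :: (∅, ∅, ∅)]⟩
step 12: ⟨S=[4]; E={p↦4, w↦-20}; C=∅; D=[(∅, {w↦-20}, ∅) :: (∅, ∅, ∅)]⟩
step 13: ⟨S=[4]; E={w↦-20}; C=∅; D=[(∅, ∅, ∅)]⟩
step 14: ⟨S=[4]; E=∅; C=∅; D=∅⟩
→ final value 4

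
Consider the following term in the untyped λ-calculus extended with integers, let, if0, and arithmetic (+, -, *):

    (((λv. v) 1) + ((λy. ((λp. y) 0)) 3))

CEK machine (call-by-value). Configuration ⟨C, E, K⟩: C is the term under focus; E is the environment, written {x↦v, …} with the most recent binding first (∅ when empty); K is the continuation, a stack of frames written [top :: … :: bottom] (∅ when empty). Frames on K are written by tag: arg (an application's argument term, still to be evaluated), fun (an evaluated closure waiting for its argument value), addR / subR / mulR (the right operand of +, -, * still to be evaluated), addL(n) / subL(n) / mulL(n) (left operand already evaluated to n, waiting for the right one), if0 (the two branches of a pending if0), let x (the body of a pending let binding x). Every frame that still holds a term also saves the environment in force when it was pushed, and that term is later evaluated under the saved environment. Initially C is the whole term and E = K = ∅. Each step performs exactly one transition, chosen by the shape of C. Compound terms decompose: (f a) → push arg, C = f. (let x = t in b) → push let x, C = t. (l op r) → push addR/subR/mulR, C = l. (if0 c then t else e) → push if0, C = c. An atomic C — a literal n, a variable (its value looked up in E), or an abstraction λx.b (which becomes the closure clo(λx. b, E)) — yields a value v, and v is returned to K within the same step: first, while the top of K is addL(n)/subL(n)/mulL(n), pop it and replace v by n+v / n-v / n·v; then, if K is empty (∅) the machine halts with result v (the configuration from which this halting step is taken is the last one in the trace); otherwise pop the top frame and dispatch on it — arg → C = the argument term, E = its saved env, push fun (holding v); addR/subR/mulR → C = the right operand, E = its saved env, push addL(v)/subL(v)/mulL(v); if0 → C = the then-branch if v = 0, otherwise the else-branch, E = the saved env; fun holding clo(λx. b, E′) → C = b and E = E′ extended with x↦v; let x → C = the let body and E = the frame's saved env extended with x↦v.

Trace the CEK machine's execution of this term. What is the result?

0. ⟨C=(((λv. v) 1) + ((λy. ((λp. y) 0)) 3)); E=∅; K=∅⟩
1. ⟨C=((λv. v) 1); E=∅; K=[addR]⟩
2. ⟨C=(λv. v); E=∅; K=[arg :: addR]⟩
3. ⟨C=1; E=∅; K=[fun :: addR]⟩
4. ⟨C=v; E={v↦1}; K=[addR]⟩
5. ⟨C=((λy. ((λp. y) 0)) 3); E=∅; K=[addL(1)]⟩
6. ⟨C=(λy. ((λp. y) 0)); E=∅; K=[arg :: addL(1)]⟩
7. ⟨C=3; E=∅; K=[fun :: addL(1)]⟩
8. ⟨C=((λp. y) 0); E={y↦3}; K=[addL(1)]⟩
9. ⟨C=(λp. y); E={y↦3}; K=[arg :: addL(1)]⟩
10. ⟨C=0; E={y↦3}; K=[fun :: addL(1)]⟩
11. ⟨C=y; E={p↦0, y↦3}; K=[addL(1)]⟩
→ final value 4

Answer: 4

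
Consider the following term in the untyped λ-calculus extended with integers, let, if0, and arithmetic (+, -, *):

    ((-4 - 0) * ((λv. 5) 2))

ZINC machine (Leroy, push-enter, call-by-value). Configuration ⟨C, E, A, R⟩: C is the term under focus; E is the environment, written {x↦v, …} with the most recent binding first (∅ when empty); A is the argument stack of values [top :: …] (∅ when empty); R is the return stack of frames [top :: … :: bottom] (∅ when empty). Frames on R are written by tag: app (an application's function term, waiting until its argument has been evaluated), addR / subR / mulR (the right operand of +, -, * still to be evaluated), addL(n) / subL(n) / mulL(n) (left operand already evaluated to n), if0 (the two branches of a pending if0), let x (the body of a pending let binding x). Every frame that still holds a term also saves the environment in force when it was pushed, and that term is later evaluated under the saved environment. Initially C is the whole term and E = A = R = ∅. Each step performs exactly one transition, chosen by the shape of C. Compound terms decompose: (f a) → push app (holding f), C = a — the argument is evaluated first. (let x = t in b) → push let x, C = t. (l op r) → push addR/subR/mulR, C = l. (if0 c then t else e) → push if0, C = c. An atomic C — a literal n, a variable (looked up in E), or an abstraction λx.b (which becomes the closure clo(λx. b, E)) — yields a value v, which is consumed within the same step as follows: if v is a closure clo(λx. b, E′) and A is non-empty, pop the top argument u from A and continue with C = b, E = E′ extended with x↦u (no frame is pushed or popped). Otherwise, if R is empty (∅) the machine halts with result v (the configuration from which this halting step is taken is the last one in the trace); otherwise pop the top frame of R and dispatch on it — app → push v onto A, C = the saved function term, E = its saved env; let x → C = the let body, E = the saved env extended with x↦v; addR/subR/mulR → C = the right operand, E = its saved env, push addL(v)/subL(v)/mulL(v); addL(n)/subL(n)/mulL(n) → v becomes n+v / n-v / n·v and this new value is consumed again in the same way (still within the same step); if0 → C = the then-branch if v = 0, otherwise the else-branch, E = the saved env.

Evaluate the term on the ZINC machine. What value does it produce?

0. <C=((-4 - 0) * ((λv. 5) 2)), E=∅, A=∅, R=∅>
1. <C=(-4 - 0), E=∅, A=∅, R=[mulR]>
2. <C=-4, E=∅, A=∅, R=[subR :: mulR]>
3. <C=0, E=∅, A=∅, R=[subL(-4) :: mulR]>
4. <C=((λv. 5) 2), E=∅, A=∅, R=[mulL(-4)]>
5. <C=2, E=∅, A=∅, R=[app :: mulL(-4)]>
6. <C=(λv. 5), E=∅, A=[2], R=[mulL(-4)]>
7. <C=5, E={v↦2}, A=∅, R=[mulL(-4)]>
→ final value -20

Answer: -20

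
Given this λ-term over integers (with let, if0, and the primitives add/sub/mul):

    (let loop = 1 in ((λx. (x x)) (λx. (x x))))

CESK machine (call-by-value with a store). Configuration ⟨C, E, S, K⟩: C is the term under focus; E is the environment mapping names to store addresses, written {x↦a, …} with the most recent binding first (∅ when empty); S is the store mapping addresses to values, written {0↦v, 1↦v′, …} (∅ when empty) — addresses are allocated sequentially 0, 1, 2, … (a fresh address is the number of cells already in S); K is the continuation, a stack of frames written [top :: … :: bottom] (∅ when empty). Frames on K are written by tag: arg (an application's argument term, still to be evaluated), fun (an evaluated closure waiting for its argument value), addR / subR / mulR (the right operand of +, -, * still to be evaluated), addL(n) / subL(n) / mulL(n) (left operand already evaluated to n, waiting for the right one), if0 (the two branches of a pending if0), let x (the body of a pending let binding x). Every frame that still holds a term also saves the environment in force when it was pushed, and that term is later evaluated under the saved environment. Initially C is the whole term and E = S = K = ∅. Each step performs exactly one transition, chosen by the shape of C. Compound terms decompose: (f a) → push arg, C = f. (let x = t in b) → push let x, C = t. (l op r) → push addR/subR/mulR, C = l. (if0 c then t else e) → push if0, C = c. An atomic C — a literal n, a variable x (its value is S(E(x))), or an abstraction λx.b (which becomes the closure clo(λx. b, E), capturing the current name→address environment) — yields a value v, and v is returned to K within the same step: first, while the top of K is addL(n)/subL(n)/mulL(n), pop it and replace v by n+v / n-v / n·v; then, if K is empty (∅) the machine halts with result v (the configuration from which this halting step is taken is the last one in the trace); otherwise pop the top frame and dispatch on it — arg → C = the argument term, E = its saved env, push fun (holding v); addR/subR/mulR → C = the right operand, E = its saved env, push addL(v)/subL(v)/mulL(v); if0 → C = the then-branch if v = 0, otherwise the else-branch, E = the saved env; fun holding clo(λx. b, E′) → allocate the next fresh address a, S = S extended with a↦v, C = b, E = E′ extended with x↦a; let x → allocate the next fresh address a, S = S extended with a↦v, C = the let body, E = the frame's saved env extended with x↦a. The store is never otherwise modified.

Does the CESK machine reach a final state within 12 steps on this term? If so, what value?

[0] <C=(let loop = 1 in ((λx. (x x)) (λx. (x x)))), E=∅, S=∅, K=∅>
[1] <C=1, E=∅, S=∅, K=[let loop]>
[2] <C=((λx. (x x)) (λx. (x x))), E={loop↦0}, S={0↦1}, K=∅>
[3] <C=(λx. (x x)), E={loop↦0}, S={0↦1}, K=[arg]>
[4] <C=(λx. (x x)), E={loop↦0}, S={0↦1}, K=[fun]>
[5] <C=(x x), E={x↦1, loop↦0}, S={0↦1, 1↦clo(λx. (x x), {loop↦0})}, K=∅>
[6] <C=x, E={x↦1, loop↦0}, S={0↦1, 1↦clo(λx. (x x), {loop↦0})}, K=[arg]>
[7] <C=x, E={x↦1, loop↦0}, S={0↦1, 1↦clo(λx. (x x), {loop↦0})}, K=[fun]>
[8] <C=(x x), E={x↦2, loop↦0}, S={0↦1, 1↦clo(λx. (x x), {loop↦0}), 2↦clo(λx. (x x), {loop↦0})}, K=∅>
[9] <C=x, E={x↦2, loop↦0}, S={0↦1, 1↦clo(λx. (x x), {loop↦0}), 2↦clo(λx. (x x), {loop↦0})}, K=[arg]>
[10] <C=x, E={x↦2, loop↦0}, S={0↦1, 1↦clo(λx. (x x), {loop↦0}), 2↦clo(λx. (x x), {loop↦0})}, K=[fun]>
[11] <C=(x x), E={x↦3, loop↦0}, S={0↦1, 1↦clo(λx. (x x), {loop↦0}), 2↦clo(λx. (x x), {loop↦0}), 3↦clo(λx. (x x), {loop↦0})}, K=∅>
[12] <C=x, E={x↦3, loop↦0}, S={0↦1, 1↦clo(λx. (x x), {loop↦0}), 2↦clo(λx. (x x), {loop↦0}), 3↦clo(λx. (x x), {loop↦0})}, K=[arg]>
→ 12 transitions taken and the configuration is still not final: no result within 12 steps

Answer: DIVERGES (no final state within 12 steps)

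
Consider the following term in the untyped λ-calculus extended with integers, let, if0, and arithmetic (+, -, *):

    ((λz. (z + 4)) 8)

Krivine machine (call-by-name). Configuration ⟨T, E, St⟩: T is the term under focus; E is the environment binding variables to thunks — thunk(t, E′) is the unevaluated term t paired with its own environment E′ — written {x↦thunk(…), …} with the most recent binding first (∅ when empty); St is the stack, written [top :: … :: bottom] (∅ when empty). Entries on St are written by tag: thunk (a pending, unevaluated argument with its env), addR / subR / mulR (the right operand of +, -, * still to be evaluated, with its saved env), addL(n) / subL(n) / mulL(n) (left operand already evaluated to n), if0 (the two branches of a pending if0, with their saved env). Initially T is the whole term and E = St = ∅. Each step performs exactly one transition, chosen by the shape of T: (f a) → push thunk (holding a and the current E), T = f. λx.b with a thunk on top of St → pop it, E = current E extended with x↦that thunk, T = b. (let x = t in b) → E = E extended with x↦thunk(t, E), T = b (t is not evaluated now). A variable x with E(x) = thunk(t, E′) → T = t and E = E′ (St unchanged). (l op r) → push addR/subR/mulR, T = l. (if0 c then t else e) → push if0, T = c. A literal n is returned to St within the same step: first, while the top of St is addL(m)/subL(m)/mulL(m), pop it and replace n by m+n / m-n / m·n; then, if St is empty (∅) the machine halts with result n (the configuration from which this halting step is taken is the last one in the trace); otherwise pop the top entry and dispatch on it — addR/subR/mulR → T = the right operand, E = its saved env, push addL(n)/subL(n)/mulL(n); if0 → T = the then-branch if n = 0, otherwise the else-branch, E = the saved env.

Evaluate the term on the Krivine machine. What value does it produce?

Answer: 12

Execution trace:
[0] ⟨T=((λz. (z + 4)) 8); E=∅; St=∅⟩
[1] ⟨T=(λz. (z + 4)); E=∅; St=[thunk]⟩
[2] ⟨T=(z + 4); E={z↦thunk(8, ∅)}; St=∅⟩
[3] ⟨T=z; E={z↦thunk(8, ∅)}; St=[addR]⟩
[4] ⟨T=8; E=∅; St=[addR]⟩
[5] ⟨T=4; E={z↦thunk(8, ∅)}; St=[addL(8)]⟩
→ final value 12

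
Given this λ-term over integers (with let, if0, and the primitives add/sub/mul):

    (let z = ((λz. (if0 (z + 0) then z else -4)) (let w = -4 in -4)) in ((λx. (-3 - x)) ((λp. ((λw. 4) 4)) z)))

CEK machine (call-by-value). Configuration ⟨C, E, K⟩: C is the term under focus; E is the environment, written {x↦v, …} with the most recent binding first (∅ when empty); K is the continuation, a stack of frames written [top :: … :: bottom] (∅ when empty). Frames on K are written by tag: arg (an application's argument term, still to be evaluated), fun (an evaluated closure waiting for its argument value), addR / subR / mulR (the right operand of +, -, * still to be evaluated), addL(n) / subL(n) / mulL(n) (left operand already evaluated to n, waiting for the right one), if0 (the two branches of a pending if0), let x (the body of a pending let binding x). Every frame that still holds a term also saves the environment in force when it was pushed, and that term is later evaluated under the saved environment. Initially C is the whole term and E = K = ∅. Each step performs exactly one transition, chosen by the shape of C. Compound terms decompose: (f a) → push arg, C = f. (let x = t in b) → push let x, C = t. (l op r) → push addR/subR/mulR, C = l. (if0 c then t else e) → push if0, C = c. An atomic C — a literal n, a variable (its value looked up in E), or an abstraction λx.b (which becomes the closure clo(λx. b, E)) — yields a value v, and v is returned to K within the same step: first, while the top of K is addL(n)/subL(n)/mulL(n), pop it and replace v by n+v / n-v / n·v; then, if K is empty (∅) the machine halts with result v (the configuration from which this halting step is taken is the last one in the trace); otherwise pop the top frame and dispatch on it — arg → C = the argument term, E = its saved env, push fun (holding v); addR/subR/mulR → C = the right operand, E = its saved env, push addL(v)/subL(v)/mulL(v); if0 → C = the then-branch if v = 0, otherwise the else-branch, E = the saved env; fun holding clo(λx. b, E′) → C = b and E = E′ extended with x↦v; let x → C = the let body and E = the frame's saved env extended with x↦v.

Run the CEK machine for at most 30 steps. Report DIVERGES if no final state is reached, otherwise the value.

0. [C=(let z = ((λz. (if0 (z + 0) then z else -4)) (let w = -4 in -4)) in ((λx. (-3 - x)) ((λp. ((λw. 4) 4)) z))) | E=∅ | K=∅]
1. [C=((λz. (if0 (z + 0) then z else -4)) (let w = -4 in -4)) | E=∅ | K=[let z]]
2. [C=(λz. (if0 (z + 0) then z else -4)) | E=∅ | K=[arg :: let z]]
3. [C=(let w = -4 in -4) | E=∅ | K=[fun :: let z]]
4. [C=-4 | E=∅ | K=[let w :: fun :: let z]]
5. [C=-4 | E={w↦-4} | K=[fun :: let z]]
6. [C=(if0 (z + 0) then z else -4) | E={z↦-4} | K=[let z]]
7. [C=(z + 0) | E={z↦-4} | K=[if0 :: let z]]
8. [C=z | E={z↦-4} | K=[addR :: if0 :: let z]]
9. [C=0 | E={z↦-4} | K=[addL(-4) :: if0 :: let z]]
10. [C=-4 | E={z↦-4} | K=[let z]]
11. [C=((λx. (-3 - x)) ((λp. ((λw. 4) 4)) z)) | E={z↦-4} | K=∅]
12. [C=(λx. (-3 - x)) | E={z↦-4} | K=[arg]]
13. [C=((λp. ((λw. 4) 4)) z) | E={z↦-4} | K=[fun]]
14. [C=(λp. ((λw. 4) 4)) | E={z↦-4} | K=[arg :: fun]]
15. [C=z | E={z↦-4} | K=[fun :: fun]]
16. [C=((λw. 4) 4) | E={p↦-4, z↦-4} | K=[fun]]
17. [C=(λw. 4) | E={p↦-4, z↦-4} | K=[arg :: fun]]
18. [C=4 | E={p↦-4, z↦-4} | K=[fun :: fun]]
19. [C=4 | E={w↦4, p↦-4, z↦-4} | K=[fun]]
20. [C=(-3 - x) | E={x↦4, z↦-4} | K=∅]
21. [C=-3 | E={x↦4, z↦-4} | K=[subR]]
22. [C=x | E={x↦4, z↦-4} | K=[subL(-3)]]
→ final value -7

Answer: -7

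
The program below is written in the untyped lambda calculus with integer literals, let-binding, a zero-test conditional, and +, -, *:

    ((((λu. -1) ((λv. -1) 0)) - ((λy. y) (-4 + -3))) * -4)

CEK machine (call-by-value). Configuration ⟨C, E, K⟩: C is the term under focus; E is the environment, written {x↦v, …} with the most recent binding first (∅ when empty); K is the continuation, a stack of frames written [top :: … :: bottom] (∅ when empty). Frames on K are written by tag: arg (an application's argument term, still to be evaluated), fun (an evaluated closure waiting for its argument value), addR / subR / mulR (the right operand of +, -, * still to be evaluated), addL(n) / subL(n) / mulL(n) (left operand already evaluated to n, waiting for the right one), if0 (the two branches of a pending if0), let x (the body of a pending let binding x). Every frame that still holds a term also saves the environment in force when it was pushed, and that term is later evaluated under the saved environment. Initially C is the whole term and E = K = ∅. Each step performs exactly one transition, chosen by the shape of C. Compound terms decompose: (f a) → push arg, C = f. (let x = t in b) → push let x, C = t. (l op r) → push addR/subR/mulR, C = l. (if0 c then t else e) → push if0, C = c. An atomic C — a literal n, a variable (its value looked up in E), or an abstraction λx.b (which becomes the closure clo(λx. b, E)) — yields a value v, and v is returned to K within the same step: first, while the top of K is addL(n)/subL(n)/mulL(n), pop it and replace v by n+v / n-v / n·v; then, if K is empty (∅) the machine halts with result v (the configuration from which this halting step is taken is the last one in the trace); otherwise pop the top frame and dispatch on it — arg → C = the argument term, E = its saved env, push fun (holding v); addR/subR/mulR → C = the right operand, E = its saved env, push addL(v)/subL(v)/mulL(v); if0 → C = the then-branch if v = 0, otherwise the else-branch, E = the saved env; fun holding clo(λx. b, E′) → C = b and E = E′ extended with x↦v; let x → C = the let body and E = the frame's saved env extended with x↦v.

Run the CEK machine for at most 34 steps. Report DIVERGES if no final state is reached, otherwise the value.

0. <C=((((λu. -1) ((λv. -1) 0)) - ((λy. y) (-4 + -3))) * -4), E=∅, K=∅>
1. <C=(((λu. -1) ((λv. -1) 0)) - ((λy. y) (-4 + -3))), E=∅, K=[mulR]>
2. <C=((λu. -1) ((λv. -1) 0)), E=∅, K=[subR :: mulR]>
3. <C=(λu. -1), E=∅, K=[arg :: subR :: mulR]>
4. <C=((λv. -1) 0), E=∅, K=[fun :: subR :: mulR]>
5. <C=(λv. -1), E=∅, K=[arg :: fun :: subR :: mulR]>
6. <C=0, E=∅, K=[fun :: fun :: subR :: mulR]>
7. <C=-1, E={v↦0}, K=[fun :: subR :: mulR]>
8. <C=-1, E={u↦-1}, K=[subR :: mulR]>
9. <C=((λy. y) (-4 + -3)), E=∅, K=[subL(-1) :: mulR]>
10. <C=(λy. y), E=∅, K=[arg :: subL(-1) :: mulR]>
11. <C=(-4 + -3), E=∅, K=[fun :: subL(-1) :: mulR]>
12. <C=-4, E=∅, K=[addR :: fun :: subL(-1) :: mulR]>
13. <C=-3, E=∅, K=[addL(-4) :: fun :: subL(-1) :: mulR]>
14. <C=y, E={y↦-7}, K=[subL(-1) :: mulR]>
15. <C=-4, E=∅, K=[mulL(6)]>
→ final value -24

Answer: -24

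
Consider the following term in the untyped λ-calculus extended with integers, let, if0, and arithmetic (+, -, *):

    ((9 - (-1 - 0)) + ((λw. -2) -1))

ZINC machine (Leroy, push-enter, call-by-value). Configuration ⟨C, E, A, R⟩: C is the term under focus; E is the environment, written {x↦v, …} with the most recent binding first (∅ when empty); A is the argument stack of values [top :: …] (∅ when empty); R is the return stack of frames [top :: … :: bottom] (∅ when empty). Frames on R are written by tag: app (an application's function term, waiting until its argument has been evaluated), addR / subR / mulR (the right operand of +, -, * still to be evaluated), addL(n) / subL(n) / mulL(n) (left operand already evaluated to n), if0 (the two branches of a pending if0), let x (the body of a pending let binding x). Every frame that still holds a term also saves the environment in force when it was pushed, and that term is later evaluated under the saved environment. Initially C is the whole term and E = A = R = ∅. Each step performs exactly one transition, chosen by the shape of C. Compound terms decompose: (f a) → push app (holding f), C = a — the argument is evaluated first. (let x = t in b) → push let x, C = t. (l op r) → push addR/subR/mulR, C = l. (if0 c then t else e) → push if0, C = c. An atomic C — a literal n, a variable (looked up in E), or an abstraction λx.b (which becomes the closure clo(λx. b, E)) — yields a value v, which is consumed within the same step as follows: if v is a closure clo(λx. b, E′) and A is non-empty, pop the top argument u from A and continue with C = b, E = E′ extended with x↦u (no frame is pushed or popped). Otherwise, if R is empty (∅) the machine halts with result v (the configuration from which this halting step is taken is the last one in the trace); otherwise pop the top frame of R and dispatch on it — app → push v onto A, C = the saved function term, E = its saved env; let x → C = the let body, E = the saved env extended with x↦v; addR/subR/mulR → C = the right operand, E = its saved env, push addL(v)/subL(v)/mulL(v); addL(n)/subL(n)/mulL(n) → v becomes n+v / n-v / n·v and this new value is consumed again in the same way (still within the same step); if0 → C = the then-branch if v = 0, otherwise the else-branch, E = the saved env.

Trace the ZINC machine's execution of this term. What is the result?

Answer: 8

Machine steps:
step 0: [C=((9 - (-1 - 0)) + ((λw. -2) -1)) | E=∅ | A=∅ | R=∅]
step 1: [C=(9 - (-1 - 0)) | E=∅ | A=∅ | R=[addR]]
step 2: [C=9 | E=∅ | A=∅ | R=[subR :: addR]]
step 3: [C=(-1 - 0) | E=∅ | A=∅ | R=[subL(9) :: addR]]
step 4: [C=-1 | E=∅ | A=∅ | R=[subR :: subL(9) :: addR]]
step 5: [C=0 | E=∅ | A=∅ | R=[subL(-1) :: subL(9) :: addR]]
step 6: [C=((λw. -2) -1) | E=∅ | A=∅ | R=[addL(10)]]
step 7: [C=-1 | E=∅ | A=∅ | R=[app :: addL(10)]]
step 8: [C=(λw. -2) | E=∅ | A=[-1] | R=[addL(10)]]
step 9: [C=-2 | E={w↦-1} | A=∅ | R=[addL(10)]]
→ final value 8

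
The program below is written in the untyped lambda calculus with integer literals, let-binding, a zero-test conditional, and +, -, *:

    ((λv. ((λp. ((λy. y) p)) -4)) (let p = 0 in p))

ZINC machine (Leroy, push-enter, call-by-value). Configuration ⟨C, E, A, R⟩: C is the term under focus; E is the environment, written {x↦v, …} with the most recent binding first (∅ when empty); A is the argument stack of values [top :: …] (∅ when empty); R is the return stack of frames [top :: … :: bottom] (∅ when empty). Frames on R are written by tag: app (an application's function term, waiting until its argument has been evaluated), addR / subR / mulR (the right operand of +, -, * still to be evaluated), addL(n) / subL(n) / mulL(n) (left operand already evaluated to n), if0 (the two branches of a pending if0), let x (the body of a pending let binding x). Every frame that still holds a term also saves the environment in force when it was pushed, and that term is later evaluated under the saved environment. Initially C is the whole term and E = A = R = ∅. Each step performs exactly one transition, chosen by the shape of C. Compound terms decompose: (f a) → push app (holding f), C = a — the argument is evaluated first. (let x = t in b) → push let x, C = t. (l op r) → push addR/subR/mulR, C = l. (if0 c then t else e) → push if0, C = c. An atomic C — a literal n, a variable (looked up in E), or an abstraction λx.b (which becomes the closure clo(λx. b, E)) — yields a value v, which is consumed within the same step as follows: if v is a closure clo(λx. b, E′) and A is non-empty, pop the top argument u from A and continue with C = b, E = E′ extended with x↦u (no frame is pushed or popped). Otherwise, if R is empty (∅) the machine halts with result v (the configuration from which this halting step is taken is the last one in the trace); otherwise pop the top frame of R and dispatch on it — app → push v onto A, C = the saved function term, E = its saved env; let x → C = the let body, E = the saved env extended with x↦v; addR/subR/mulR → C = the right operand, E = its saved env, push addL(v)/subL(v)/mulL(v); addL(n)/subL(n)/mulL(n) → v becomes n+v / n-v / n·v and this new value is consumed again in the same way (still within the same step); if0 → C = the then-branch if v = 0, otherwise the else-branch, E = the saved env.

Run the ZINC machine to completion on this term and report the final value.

Answer: -4

Machine steps:
0. <C=((λv. ((λp. ((λy. y) p)) -4)) (let p = 0 in p)), E=∅, A=∅, R=∅>
1. <C=(let p = 0 in p), E=∅, A=∅, R=[app]>
2. <C=0, E=∅, A=∅, R=[let p :: app]>
3. <C=p, E={p↦0}, A=∅, R=[app]>
4. <C=(λv. ((λp. ((λy. y) p)) -4)), E=∅, A=[0], R=∅>
5. <C=((λp. ((λy. y) p)) -4), E={v↦0}, A=∅, R=∅>
6. <C=-4, E={v↦0}, A=∅, R=[app]>
7. <C=(λp. ((λy. y) p)), E={v↦0}, A=[-4], R=∅>
8. <C=((λy. y) p), E={p↦-4, v↦0}, A=∅, R=∅>
9. <C=p, E={p↦-4, v↦0}, A=∅, R=[app]>
10. <C=(λy. y), E={p↦-4, v↦0}, A=[-4], R=∅>
11. <C=y, E={y↦-4, p↦-4, v↦0}, A=∅, R=∅>
→ final value -4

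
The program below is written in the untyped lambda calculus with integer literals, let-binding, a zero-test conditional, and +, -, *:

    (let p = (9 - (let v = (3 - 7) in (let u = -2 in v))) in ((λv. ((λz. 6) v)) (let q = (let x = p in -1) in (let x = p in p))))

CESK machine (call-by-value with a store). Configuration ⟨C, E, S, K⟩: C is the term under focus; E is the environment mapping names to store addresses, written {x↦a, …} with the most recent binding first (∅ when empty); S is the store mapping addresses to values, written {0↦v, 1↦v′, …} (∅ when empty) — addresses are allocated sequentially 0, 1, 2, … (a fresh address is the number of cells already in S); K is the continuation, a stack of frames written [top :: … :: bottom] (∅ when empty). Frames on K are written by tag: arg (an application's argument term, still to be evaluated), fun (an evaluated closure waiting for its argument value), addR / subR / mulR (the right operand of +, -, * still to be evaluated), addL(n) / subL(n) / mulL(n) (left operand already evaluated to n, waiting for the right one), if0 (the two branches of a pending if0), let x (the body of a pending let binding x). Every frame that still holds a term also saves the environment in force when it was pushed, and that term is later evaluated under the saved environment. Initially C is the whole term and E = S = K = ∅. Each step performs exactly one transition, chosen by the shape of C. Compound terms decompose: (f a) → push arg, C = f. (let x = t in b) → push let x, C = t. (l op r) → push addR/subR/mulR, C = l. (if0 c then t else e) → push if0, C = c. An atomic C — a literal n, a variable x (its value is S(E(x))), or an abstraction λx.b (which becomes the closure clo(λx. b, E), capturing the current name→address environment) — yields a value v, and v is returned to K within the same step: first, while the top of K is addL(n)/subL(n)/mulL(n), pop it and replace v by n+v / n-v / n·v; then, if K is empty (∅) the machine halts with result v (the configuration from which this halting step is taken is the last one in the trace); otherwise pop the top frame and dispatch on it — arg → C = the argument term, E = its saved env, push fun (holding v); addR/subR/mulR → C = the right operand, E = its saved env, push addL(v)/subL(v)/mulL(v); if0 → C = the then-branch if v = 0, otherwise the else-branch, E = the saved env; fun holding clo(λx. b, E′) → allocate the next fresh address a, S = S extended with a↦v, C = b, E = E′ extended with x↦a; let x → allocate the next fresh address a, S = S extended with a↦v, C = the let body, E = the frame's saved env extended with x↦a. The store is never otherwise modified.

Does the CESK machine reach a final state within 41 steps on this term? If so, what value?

[0] <C=(let p = (9 - (let v = (3 - 7) in (let u = -2 in v))) in ((λv. ((λz. 6) v)) (let q = (let x = p in -1) in (let x = p in p)))), E=∅, S=∅, K=∅>
[1] <C=(9 - (let v = (3 - 7) in (let u = -2 in v))), E=∅, S=∅, K=[let p]>
[2] <C=9, E=∅, S=∅, K=[subR :: let p]>
[3] <C=(let v = (3 - 7) in (let u = -2 in v)), E=∅, S=∅, K=[subL(9) :: let p]>
[4] <C=(3 - 7), E=∅, S=∅, K=[let v :: subL(9) :: let p]>
[5] <C=3, E=∅, S=∅, K=[subR :: let v :: subL(9) :: let p]>
[6] <C=7, E=∅, S=∅, K=[subL(3) :: let v :: subL(9) :: let p]>
[7] <C=(let u = -2 in v), E={v↦0}, S={0↦-4}, K=[subL(9) :: let p]>
[8] <C=-2, E={v↦0}, S={0↦-4}, K=[let u :: subL(9) :: let p]>
[9] <C=v, E={u↦1, v↦0}, S={0↦-4, 1↦-2}, K=[subL(9) :: let p]>
[10] <C=((λv. ((λz. 6) v)) (let q = (let x = p in -1) in (let x = p in p))), E={p↦2}, S={0↦-4, 1↦-2, 2↦13}, K=∅>
[11] <C=(λv. ((λz. 6) v)), E={p↦2}, S={0↦-4, 1↦-2, 2↦13}, K=[arg]>
[12] <C=(let q = (let x = p in -1) in (let x = p in p)), E={p↦2}, S={0↦-4, 1↦-2, 2↦13}, K=[fun]>
[13] <C=(let x = p in -1), E={p↦2}, S={0↦-4, 1↦-2, 2↦13}, K=[let q :: fun]>
[14] <C=p, E={p↦2}, S={0↦-4, 1↦-2, 2↦13}, K=[let x :: let q :: fun]>
[15] <C=-1, E={x↦3, p↦2}, S={0↦-4, 1↦-2, 2↦13, 3↦13}, K=[let q :: fun]>
[16] <C=(let x = p in p), E={q↦4, p↦2}, S={0↦-4, 1↦-2, 2↦13, 3↦13, 4↦-1}, K=[fun]>
[17] <C=p, E={q↦4, p↦2}, S={0↦-4, 1↦-2, 2↦13, 3↦13, 4↦-1}, K=[let x :: fun]>
[18] <C=p, E={x↦5, q↦4, p↦2}, S={0↦-4, 1↦-2, 2↦13, 3↦13, 4↦-1, 5↦13}, K=[fun]>
[19] <C=((λz. 6) v), E={v↦6, p↦2}, S={0↦-4, 1↦-2, 2↦13, 3↦13, 4↦-1, 5↦13, 6↦13}, K=∅>
[20] <C=(λz. 6), E={v↦6, p↦2}, S={0↦-4, 1↦-2, 2↦13, 3↦13, 4↦-1, 5↦13, 6↦13}, K=[arg]>
[21] <C=v, E={v↦6, p↦2}, S={0↦-4, 1↦-2, 2↦13, 3↦13, 4↦-1, 5↦13, 6↦13}, K=[fun]>
[22] <C=6, E={z↦7, v↦6, p↦2}, S={0↦-4, 1↦-2, 2↦13, 3↦13, 4↦-1, 5↦13, 6↦13, 7↦13}, K=∅>
→ final value 6

Answer: 6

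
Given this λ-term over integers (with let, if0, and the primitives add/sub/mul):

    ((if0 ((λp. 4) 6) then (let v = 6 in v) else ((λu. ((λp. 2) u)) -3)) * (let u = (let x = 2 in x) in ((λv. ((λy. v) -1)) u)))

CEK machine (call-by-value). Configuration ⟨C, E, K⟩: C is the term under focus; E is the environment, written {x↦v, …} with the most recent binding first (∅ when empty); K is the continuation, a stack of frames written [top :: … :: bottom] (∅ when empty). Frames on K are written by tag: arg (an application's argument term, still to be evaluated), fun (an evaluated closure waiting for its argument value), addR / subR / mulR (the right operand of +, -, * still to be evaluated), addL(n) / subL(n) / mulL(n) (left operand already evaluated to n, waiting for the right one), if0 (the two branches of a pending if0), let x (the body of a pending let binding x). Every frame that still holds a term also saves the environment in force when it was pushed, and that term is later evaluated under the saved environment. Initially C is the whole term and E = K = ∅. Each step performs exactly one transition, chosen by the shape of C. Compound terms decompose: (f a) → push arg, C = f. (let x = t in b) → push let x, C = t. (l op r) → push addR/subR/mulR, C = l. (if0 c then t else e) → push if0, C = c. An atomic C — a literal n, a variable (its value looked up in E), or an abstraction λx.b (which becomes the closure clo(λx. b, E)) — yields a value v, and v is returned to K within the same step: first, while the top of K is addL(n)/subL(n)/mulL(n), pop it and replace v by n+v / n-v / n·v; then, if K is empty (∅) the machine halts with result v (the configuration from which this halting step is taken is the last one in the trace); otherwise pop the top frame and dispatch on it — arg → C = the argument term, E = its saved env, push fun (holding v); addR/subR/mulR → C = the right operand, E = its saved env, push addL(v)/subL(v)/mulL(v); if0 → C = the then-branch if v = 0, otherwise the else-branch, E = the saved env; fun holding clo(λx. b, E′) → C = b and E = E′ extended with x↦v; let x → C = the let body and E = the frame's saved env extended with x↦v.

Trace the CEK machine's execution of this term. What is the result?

t=0: [C=((if0 ((λp. 4) 6) then (let v = 6 in v) else ((λu. ((λp. 2) u)) -3)) * (let u = (let x = 2 in x) in ((λv. ((λy. v) -1)) u))) | E=∅ | K=∅]
t=1: [C=(if0 ((λp. 4) 6) then (let v = 6 in v) else ((λu. ((λp. 2) u)) -3)) | E=∅ | K=[mulR]]
t=2: [C=((λp. 4) 6) | E=∅ | K=[if0 :: mulR]]
t=3: [C=(λp. 4) | E=∅ | K=[arg :: if0 :: mulR]]
t=4: [C=6 | E=∅ | K=[fun :: if0 :: mulR]]
t=5: [C=4 | E={p↦6} | K=[if0 :: mulR]]
t=6: [C=((λu. ((λp. 2) u)) -3) | E=∅ | K=[mulR]]
t=7: [C=(λu. ((λp. 2) u)) | E=∅ | K=[arg :: mulR]]
t=8: [C=-3 | E=∅ | K=[fun :: mulR]]
t=9: [C=((λp. 2) u) | E={u↦-3} | K=[mulR]]
t=10: [C=(λp. 2) | E={u↦-3} | K=[arg :: mulR]]
t=11: [C=u | E={u↦-3} | K=[fun :: mulR]]
t=12: [C=2 | E={p↦-3, u↦-3} | K=[mulR]]
t=13: [C=(let u = (let x = 2 in x) in ((λv. ((λy. v) -1)) u)) | E=∅ | K=[mulL(2)]]
t=14: [C=(let x = 2 in x) | E=∅ | K=[let u :: mulL(2)]]
t=15: [C=2 | E=∅ | K=[let x :: let u :: mulL(2)]]
t=16: [C=x | E={x↦2} | K=[let u :: mulL(2)]]
t=17: [C=((λv. ((λy. v) -1)) u) | E={u↦2} | K=[mulL(2)]]
t=18: [C=(λv. ((λy. v) -1)) | E={u↦2} | K=[arg :: mulL(2)]]
t=19: [C=u | E={u↦2} | K=[fun :: mulL(2)]]
t=20: [C=((λy. v) -1) | E={v↦2, u↦2} | K=[mulL(2)]]
t=21: [C=(λy. v) | E={v↦2, u↦2} | K=[arg :: mulL(2)]]
t=22: [C=-1 | E={v↦2, u↦2} | K=[fun :: mulL(2)]]
t=23: [C=v | E={y↦-1, v↦2, u↦2} | K=[mulL(2)]]
→ final value 4

Answer: 4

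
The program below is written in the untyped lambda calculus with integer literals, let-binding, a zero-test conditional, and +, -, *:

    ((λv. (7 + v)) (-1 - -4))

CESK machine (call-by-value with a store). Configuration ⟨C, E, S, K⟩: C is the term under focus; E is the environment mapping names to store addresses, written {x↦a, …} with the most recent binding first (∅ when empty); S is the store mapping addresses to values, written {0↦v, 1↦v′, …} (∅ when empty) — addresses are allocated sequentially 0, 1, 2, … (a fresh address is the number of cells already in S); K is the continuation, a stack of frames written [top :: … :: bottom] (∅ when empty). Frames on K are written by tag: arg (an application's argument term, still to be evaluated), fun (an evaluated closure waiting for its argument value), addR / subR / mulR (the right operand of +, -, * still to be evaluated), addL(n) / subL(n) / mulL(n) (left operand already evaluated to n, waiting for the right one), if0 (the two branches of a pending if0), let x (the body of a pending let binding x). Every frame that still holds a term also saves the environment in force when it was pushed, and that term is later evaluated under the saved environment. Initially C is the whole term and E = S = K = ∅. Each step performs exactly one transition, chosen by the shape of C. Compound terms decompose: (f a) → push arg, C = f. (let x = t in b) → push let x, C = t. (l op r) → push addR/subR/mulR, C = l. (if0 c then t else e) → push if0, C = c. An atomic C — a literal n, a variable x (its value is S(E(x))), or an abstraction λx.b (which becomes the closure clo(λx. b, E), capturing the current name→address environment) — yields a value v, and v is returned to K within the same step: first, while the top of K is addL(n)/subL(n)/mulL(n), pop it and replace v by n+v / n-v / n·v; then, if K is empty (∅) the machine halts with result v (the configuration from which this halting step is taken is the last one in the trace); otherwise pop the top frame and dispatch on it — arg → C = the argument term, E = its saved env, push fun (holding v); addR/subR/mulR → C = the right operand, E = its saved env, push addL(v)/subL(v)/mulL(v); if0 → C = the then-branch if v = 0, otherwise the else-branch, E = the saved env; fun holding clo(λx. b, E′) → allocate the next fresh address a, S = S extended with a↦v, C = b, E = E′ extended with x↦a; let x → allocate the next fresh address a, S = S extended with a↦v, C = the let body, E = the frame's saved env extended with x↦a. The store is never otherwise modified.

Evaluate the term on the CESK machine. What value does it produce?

Answer: 10

Execution trace:
t=0: <C=((λv. (7 + v)) (-1 - -4)), E=∅, S=∅, K=∅>
t=1: <C=(λv. (7 + v)), E=∅, S=∅, K=[arg]>
t=2: <C=(-1 - -4), E=∅, S=∅, K=[fun]>
t=3: <C=-1, E=∅, S=∅, K=[subR :: fun]>
t=4: <C=-4, E=∅, S=∅, K=[subL(-1) :: fun]>
t=5: <C=(7 + v), E={v↦0}, S={0↦3}, K=∅>
t=6: <C=7, E={v↦0}, S={0↦3}, K=[addR]>
t=7: <C=v, E={v↦0}, S={0↦3}, K=[addL(7)]>
→ final value 10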